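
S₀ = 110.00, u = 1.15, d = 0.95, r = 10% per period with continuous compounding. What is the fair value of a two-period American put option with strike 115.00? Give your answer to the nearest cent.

5.00

Risk-neutral probability p = (e^0.1 − 0.95)/(1.15 − 0.95) = 0.1552/0.2000 = 0.7759
Terminal stock prices: S_uu = 145.5, S_ud = 120.2, S_dd = 99.27
Terminal payoffs (K − S): max(-30.47, 0) = 0, max(-5.175, 0) = 0, max(15.73, 0) = 15.73
Node u (S = 126.5): continuation = e^(−0.1)·[0.7759·0.0000 + 0.2241·0.0000] = 0.0000; exercise value = 0.0000 ≤ continuation, so V_u = 0.0000
Node d (S = 104.5): continuation = e^(−0.1)·[0.7759·0.0000 + 0.2241·15.7250] = 3.1893; exercise value = 10.5000 > continuation, so V_d = 10.5000 (exercise)
Node 0 (S = 110): continuation = e^(−0.1)·[0.7759·0.0000 + 0.2241·10.5000] = 2.1296; exercise value = 5.0000 > continuation, so V_0 = 5.0000 (exercise)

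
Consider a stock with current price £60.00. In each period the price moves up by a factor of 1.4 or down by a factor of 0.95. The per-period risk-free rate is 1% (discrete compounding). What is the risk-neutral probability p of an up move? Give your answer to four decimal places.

p = 0.1333

Risk-neutral probability p = (1 + 0.01 − 0.95)/(1.4 − 0.95) = 0.0600/0.4500 = 0.1333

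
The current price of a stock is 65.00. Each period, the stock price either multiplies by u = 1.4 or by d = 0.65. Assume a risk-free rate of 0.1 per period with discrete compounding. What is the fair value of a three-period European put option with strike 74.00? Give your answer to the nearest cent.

Risk-neutral probability p = (1 + 0.1 − 0.65)/(1.4 − 0.65) = 0.4500/0.7500 = 0.6000
Terminal stock prices: S_uuu = 178.4, S_uud = 82.81, S_udd = 38.45, S_ddd = 17.85
Terminal payoffs (K − S): max(-104.4, 0) = 0, max(-8.81, 0) = 0, max(35.55, 0) = 35.55, max(56.15, 0) = 56.15
Node uu (S = 127.4): V_uu = 1/1.1·[0.6000·0.0000 + 0.4000·0.0000] = 0.0000
Node ud (S = 59.15): V_ud = 1/1.1·[0.6000·0.0000 + 0.4000·35.5525] = 12.9282
Node dd (S = 27.46): V_dd = 1/1.1·[0.6000·35.5525 + 0.4000·56.1494] = 39.8102
Node u (S = 91): V_u = 1/1.1·[0.6000·0.0000 + 0.4000·12.9282] = 4.7012
Node d (S = 42.25): V_d = 1/1.1·[0.6000·12.9282 + 0.4000·39.8102] = 21.5282
Node 0 (S = 65): V_0 = 1/1.1·[0.6000·4.7012 + 0.4000·21.5282] = 10.3927

10.39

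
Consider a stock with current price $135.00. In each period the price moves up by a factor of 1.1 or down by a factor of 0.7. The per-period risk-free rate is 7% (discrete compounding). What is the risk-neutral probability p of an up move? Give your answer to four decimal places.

p = 0.9250

Risk-neutral probability p = (1 + 0.07 − 0.7)/(1.1 − 0.7) = 0.3700/0.4000 = 0.9250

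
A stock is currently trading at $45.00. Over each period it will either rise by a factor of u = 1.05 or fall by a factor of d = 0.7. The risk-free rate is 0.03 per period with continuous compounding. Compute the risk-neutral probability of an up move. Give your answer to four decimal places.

p = 0.9442

Risk-neutral probability p = (e^0.03 − 0.7)/(1.05 − 0.7) = 0.3305/0.3500 = 0.9442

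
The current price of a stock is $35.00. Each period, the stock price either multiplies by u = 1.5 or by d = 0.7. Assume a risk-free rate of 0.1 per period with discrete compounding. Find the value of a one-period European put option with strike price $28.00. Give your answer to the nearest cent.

$1.59

Risk-neutral probability p = (1 + 0.1 − 0.7)/(1.5 − 0.7) = 0.4000/0.8000 = 0.5000
Terminal stock prices: S_u = 52.5, S_d = 24.5
Terminal payoffs (K − S): max(-24.5, 0) = 0, max(3.5, 0) = 3.5
Node 0 (S = 35): V_0 = 1/1.1·[0.5000·0.0000 + 0.5000·3.5000] = 1.5909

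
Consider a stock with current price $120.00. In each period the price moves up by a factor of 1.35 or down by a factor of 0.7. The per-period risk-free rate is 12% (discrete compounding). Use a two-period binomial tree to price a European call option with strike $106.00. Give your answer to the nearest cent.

Risk-neutral probability p = (1 + 0.12 − 0.7)/(1.35 − 0.7) = 0.4200/0.6500 = 0.6462
Terminal stock prices: S_uu = 218.7, S_ud = 113.4, S_dd = 58.8
Terminal payoffs (S − K): max(112.7, 0) = 112.7, max(7.4, 0) = 7.4, max(-47.2, 0) = 0
Node u (S = 162): V_u = 1/1.12·[0.6462·112.7000 + 0.3538·7.4000] = 67.3571
Node d (S = 84): V_d = 1/1.12·[0.6462·7.4000 + 0.3538·0.0000] = 4.2692
Node 0 (S = 120): V_0 = 1/1.12·[0.6462·67.3571 + 0.3538·4.2692] = 40.2087

$40.21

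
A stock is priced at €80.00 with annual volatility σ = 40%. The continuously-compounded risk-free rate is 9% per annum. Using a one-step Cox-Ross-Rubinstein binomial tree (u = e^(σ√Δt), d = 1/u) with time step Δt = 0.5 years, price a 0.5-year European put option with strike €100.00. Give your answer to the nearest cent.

€18.60

CRR parameters: u = e^(σ√Δt) = e^(0.4·√0.5) = 1.3269, d = 1/u = 0.7536
Per-period rate: rΔt = 0.09·0.5 = 0.045, so R = e^0.045 = 1.0460
Risk-neutral probability p = (e^0.045 − 0.7536)/(1.3269 − 0.7536) = 0.2924/0.5733 = 0.5100
Terminal stock prices: S_u = 106.2, S_d = 60.29
Terminal payoffs (K − S): max(-6.152, 0) = 0, max(39.71, 0) = 39.71
Node 0 (S = 80): V_0 = e^(−0.045)·[0.5100·0.0000 + 0.4900·39.7089] = 18.5994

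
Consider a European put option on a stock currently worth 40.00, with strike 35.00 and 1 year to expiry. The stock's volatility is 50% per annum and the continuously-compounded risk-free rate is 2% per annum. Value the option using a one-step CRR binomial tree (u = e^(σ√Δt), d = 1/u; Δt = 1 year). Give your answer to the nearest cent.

CRR parameters: u = e^(σ√Δt) = e^(0.5·√1) = 1.6487, d = 1/u = 0.6065
Per-period rate: rΔt = 0.02·1 = 0.02, so R = e^0.02 = 1.0202
Risk-neutral probability p = (e^0.02 − 0.6065)/(1.6487 − 0.6065) = 0.4137/1.0422 = 0.3969
Terminal stock prices: S_u = 65.95, S_d = 24.26
Terminal payoffs (K − S): max(-30.95, 0) = 0, max(10.74, 0) = 10.74
Node 0 (S = 40): V_0 = e^(−0.02)·[0.3969·0.0000 + 0.6031·10.7388] = 6.3481

6.35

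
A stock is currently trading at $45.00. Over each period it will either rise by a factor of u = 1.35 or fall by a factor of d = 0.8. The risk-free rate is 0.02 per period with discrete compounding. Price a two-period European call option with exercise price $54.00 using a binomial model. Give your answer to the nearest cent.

Risk-neutral probability p = (1 + 0.02 − 0.8)/(1.35 − 0.8) = 0.2200/0.5500 = 0.4000
Terminal stock prices: S_uu = 82.01, S_ud = 48.6, S_dd = 28.8
Terminal payoffs (S − K): max(28.01, 0) = 28.01, max(-5.4, 0) = 0, max(-25.2, 0) = 0
Node u (S = 60.75): V_u = 1/1.02·[0.4000·28.0125 + 0.6000·0.0000] = 10.9853
Node d (S = 36): V_d = 1/1.02·[0.4000·0.0000 + 0.6000·0.0000] = 0.0000
Node 0 (S = 45): V_0 = 1/1.02·[0.4000·10.9853 + 0.6000·0.0000] = 4.3080

$4.31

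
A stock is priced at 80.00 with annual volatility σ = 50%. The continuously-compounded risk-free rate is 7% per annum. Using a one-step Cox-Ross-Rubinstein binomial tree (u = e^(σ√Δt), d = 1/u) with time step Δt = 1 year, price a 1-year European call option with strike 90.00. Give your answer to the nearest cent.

17.47

CRR parameters: u = e^(σ√Δt) = e^(0.5·√1) = 1.6487, d = 1/u = 0.6065
Per-period rate: rΔt = 0.07·1 = 0.07, so R = e^0.07 = 1.0725
Risk-neutral probability p = (e^0.07 − 0.6065)/(1.6487 − 0.6065) = 0.4660/1.0422 = 0.4471
Terminal stock prices: S_u = 131.9, S_d = 48.52
Terminal payoffs (S − K): max(41.9, 0) = 41.9, max(-41.48, 0) = 0
Node 0 (S = 80): V_0 = e^(−0.07)·[0.4471·41.8977 + 0.5529·0.0000] = 17.4666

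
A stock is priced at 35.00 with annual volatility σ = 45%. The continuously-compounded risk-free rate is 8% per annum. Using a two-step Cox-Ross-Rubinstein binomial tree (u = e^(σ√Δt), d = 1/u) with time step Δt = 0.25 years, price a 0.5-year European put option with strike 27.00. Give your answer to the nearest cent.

1.18

CRR parameters: u = e^(σ√Δt) = e^(0.45·√0.25) = 1.2523, d = 1/u = 0.7985
Per-period rate: rΔt = 0.08·0.25 = 0.02, so R = e^0.02 = 1.0202
Risk-neutral probability p = (e^0.02 − 0.7985)/(1.2523 − 0.7985) = 0.2217/0.4538 = 0.4885
Terminal stock prices: S_uu = 54.89, S_ud = 35, S_dd = 22.32
Terminal payoffs (K − S): max(-27.89, 0) = 0, max(-8, 0) = 0, max(4.683, 0) = 4.683
Node u (S = 43.83): V_u = e^(−0.02)·[0.4885·0.0000 + 0.5115·0.0000] = 0.0000
Node d (S = 27.95): V_d = e^(−0.02)·[0.4885·0.0000 + 0.5115·4.6830] = 2.3479
Node 0 (S = 35): V_0 = e^(−0.02)·[0.4885·0.0000 + 0.5115·2.3479] = 1.1772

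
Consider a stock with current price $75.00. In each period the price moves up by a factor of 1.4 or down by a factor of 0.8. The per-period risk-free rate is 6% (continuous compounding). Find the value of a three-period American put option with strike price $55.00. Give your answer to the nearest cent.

Risk-neutral probability p = (e^0.06 − 0.8)/(1.4 − 0.8) = 0.2618/0.6000 = 0.4364
Terminal stock prices: S_uuu = 205.8, S_uud = 117.6, S_udd = 67.2, S_ddd = 38.4
Terminal payoffs (K − S): max(-150.8, 0) = 0, max(-62.6, 0) = 0, max(-12.2, 0) = 0, max(16.6, 0) = 16.6
Node uu (S = 147): continuation = e^(−0.06)·[0.4364·0.0000 + 0.5636·0.0000] = 0.0000; exercise value = 0.0000 ≤ continuation, so V_uu = 0.0000
Node ud (S = 84): continuation = e^(−0.06)·[0.4364·0.0000 + 0.5636·0.0000] = 0.0000; exercise value = 0.0000 ≤ continuation, so V_ud = 0.0000
Node dd (S = 48): continuation = e^(−0.06)·[0.4364·0.0000 + 0.5636·16.6000] = 8.8110; exercise value = 7.0000 ≤ continuation, so V_dd = 8.8110
Node u (S = 105): continuation = e^(−0.06)·[0.4364·0.0000 + 0.5636·0.0000] = 0.0000; exercise value = 0.0000 ≤ continuation, so V_u = 0.0000
Node d (S = 60): continuation = e^(−0.06)·[0.4364·0.0000 + 0.5636·8.8110] = 4.6767; exercise value = 0.0000 ≤ continuation, so V_d = 4.6767
Node 0 (S = 75): continuation = e^(−0.06)·[0.4364·0.0000 + 0.5636·4.6767] = 2.4823; exercise value = 0.0000 ≤ continuation, so V_0 = 2.4823

$2.48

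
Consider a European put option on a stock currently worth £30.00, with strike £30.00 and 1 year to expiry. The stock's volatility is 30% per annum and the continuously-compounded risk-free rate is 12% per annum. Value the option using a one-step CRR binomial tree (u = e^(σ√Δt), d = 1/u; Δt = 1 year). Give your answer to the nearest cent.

£2.52

CRR parameters: u = e^(σ√Δt) = e^(0.3·√1) = 1.3499, d = 1/u = 0.7408
Per-period rate: rΔt = 0.12·1 = 0.12, so R = e^0.12 = 1.1275
Risk-neutral probability p = (e^0.12 − 0.7408)/(1.3499 − 0.7408) = 0.3867/0.6090 = 0.6349
Terminal stock prices: S_u = 40.5, S_d = 22.22
Terminal payoffs (K − S): max(-10.5, 0) = 0, max(7.775, 0) = 7.775
Node 0 (S = 30): V_0 = e^(−0.12)·[0.6349·0.0000 + 0.3651·7.7755] = 2.5178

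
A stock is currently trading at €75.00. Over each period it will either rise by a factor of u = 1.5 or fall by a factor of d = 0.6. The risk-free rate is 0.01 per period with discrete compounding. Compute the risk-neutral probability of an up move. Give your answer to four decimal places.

Risk-neutral probability p = (1 + 0.01 − 0.6)/(1.5 − 0.6) = 0.4100/0.9000 = 0.4556

p = 0.4556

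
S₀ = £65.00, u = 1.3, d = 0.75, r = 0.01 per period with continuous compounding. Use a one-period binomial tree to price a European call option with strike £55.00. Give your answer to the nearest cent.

£13.81

Risk-neutral probability p = (e^0.01 − 0.75)/(1.3 − 0.75) = 0.2601/0.5500 = 0.4728
Terminal stock prices: S_u = 84.5, S_d = 48.75
Terminal payoffs (S − K): max(29.5, 0) = 29.5, max(-6.25, 0) = 0
Node 0 (S = 65): V_0 = e^(−0.01)·[0.4728·29.5000 + 0.5272·0.0000] = 13.8094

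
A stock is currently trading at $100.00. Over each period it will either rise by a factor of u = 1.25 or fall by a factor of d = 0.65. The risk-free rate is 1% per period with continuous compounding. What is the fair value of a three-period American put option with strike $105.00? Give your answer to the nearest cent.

$21.90

Risk-neutral probability p = (e^0.01 − 0.65)/(1.25 − 0.65) = 0.3601/0.6000 = 0.6001
Terminal stock prices: S_uuu = 195.3, S_uud = 101.6, S_udd = 52.81, S_ddd = 27.46
Terminal payoffs (K − S): max(-90.31, 0) = 0, max(3.438, 0) = 3.438, max(52.19, 0) = 52.19, max(77.54, 0) = 77.54
Node uu (S = 156.2): continuation = e^(−0.01)·[0.6001·0.0000 + 0.3999·3.4375] = 1.3610; exercise value = 0.0000 ≤ continuation, so V_uu = 1.3610
Node ud (S = 81.25): continuation = e^(−0.01)·[0.6001·3.4375 + 0.3999·52.1875] = 22.7052; exercise value = 23.7500 > continuation, so V_ud = 23.7500 (exercise)
Node dd (S = 42.25): continuation = e^(−0.01)·[0.6001·52.1875 + 0.3999·77.5375] = 61.7052; exercise value = 62.7500 > continuation, so V_dd = 62.7500 (exercise)
Node u (S = 125): continuation = e^(−0.01)·[0.6001·1.3610 + 0.3999·23.7500] = 10.2121; exercise value = 0.0000 ≤ continuation, so V_u = 10.2121
Node d (S = 65): continuation = e^(−0.01)·[0.6001·23.7500 + 0.3999·62.7500] = 38.9552; exercise value = 40.0000 > continuation, so V_d = 40.0000 (exercise)
Node 0 (S = 100): continuation = e^(−0.01)·[0.6001·10.2121 + 0.3999·40.0000] = 21.9046; exercise value = 5.0000 ≤ continuation, so V_0 = 21.9046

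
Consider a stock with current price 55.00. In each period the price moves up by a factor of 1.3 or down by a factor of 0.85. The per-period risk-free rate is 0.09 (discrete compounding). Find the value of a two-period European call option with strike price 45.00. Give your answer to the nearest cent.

18.09

Risk-neutral probability p = (1 + 0.09 − 0.85)/(1.3 − 0.85) = 0.2400/0.4500 = 0.5333
Terminal stock prices: S_uu = 92.95, S_ud = 60.77, S_dd = 39.74
Terminal payoffs (S − K): max(47.95, 0) = 47.95, max(15.77, 0) = 15.77, max(-5.263, 0) = 0
Node u (S = 71.5): V_u = 1/1.09·[0.5333·47.9500 + 0.4667·15.7750] = 30.2156
Node d (S = 46.75): V_d = 1/1.09·[0.5333·15.7750 + 0.4667·0.0000] = 7.7187
Node 0 (S = 55): V_0 = 1/1.09·[0.5333·30.2156 + 0.4667·7.7187] = 18.0890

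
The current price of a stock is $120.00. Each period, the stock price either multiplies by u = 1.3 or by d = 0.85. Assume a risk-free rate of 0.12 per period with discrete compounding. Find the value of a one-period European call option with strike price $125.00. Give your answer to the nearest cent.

$16.61

Risk-neutral probability p = (1 + 0.12 − 0.85)/(1.3 − 0.85) = 0.2700/0.4500 = 0.6000
Terminal stock prices: S_u = 156, S_d = 102
Terminal payoffs (S − K): max(31, 0) = 31, max(-23, 0) = 0
Node 0 (S = 120): V_0 = 1/1.12·[0.6000·31.0000 + 0.4000·0.0000] = 16.6071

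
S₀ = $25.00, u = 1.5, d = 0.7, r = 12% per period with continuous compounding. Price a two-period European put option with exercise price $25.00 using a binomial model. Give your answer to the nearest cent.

$2.17

Risk-neutral probability p = (e^0.12 − 0.7)/(1.5 − 0.7) = 0.4275/0.8000 = 0.5344
Terminal stock prices: S_uu = 56.25, S_ud = 26.25, S_dd = 12.25
Terminal payoffs (K − S): max(-31.25, 0) = 0, max(-1.25, 0) = 0, max(12.75, 0) = 12.75
Node u (S = 37.5): V_u = e^(−0.12)·[0.5344·0.0000 + 0.4656·0.0000] = 0.0000
Node d (S = 17.5): V_d = e^(−0.12)·[0.5344·0.0000 + 0.4656·12.7500] = 5.2654
Node 0 (S = 25): V_0 = e^(−0.12)·[0.5344·0.0000 + 0.4656·5.2654] = 2.1745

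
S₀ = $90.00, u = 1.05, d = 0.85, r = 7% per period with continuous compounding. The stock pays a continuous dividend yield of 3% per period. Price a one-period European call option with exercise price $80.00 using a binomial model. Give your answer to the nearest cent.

Per-period risk-free factor R = e^0.07 = 1.0725; dividend-adjusted growth = e^(0.07−0.03) = 1.0408.
Risk-neutral probability p = (1.0408 − 0.85)/(1.05 − 0.85) = 0.1908/0.2000 = 0.9541
Terminal stock prices: S_u = 94.5, S_d = 76.5
Terminal payoffs (S − K): max(14.5, 0) = 14.5, max(-3.5, 0) = 0
Node 0 (S = 90): V_0 = e^(−0.07)·[0.9541·14.5000 + 0.0459·0.0000] = 12.8985

$12.90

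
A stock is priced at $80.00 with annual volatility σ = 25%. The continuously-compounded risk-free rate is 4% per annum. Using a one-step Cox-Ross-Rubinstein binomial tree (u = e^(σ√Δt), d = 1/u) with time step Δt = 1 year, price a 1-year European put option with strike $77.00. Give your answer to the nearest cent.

CRR parameters: u = e^(σ√Δt) = e^(0.25·√1) = 1.2840, d = 1/u = 0.7788
Per-period rate: rΔt = 0.04·1 = 0.04, so R = e^0.04 = 1.0408
Risk-neutral probability p = (e^0.04 − 0.7788)/(1.2840 − 0.7788) = 0.2620/0.5052 = 0.5186
Terminal stock prices: S_u = 102.7, S_d = 62.3
Terminal payoffs (K − S): max(-25.72, 0) = 0, max(14.7, 0) = 14.7
Node 0 (S = 80): V_0 = e^(−0.04)·[0.5186·0.0000 + 0.4814·14.6959] = 6.7972

$6.80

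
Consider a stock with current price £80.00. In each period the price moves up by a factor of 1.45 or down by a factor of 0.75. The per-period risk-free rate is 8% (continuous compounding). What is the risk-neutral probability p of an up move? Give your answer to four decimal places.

Risk-neutral probability p = (e^0.08 − 0.75)/(1.45 − 0.75) = 0.3333/0.7000 = 0.4761

p = 0.4761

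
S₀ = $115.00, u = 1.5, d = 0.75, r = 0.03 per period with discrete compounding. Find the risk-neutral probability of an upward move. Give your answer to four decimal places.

p = 0.3733

Risk-neutral probability p = (1 + 0.03 − 0.75)/(1.5 − 0.75) = 0.2800/0.7500 = 0.3733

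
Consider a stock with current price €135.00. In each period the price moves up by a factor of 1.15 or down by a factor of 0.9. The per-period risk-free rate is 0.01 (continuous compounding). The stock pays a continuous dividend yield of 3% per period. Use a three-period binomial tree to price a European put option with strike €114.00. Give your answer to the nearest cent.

€4.74

Per-period risk-free factor R = e^0.01 = 1.0101; dividend-adjusted growth = e^(0.01−0.03) = 0.9802.
Risk-neutral probability p = (0.9802 − 0.9)/(1.15 − 0.9) = 0.0802/0.2500 = 0.3208
Terminal stock prices: S_uuu = 205.3, S_uud = 160.7, S_udd = 125.8, S_ddd = 98.42
Terminal payoffs (K − S): max(-91.32, 0) = 0, max(-46.68, 0) = 0, max(-11.75, 0) = 0, max(15.58, 0) = 15.58
Node uu (S = 178.5): V_uu = e^(−0.01)·[0.3208·0.0000 + 0.6792·0.0000] = 0.0000
Node ud (S = 139.7): V_ud = e^(−0.01)·[0.3208·0.0000 + 0.6792·0.0000] = 0.0000
Node dd (S = 109.4): V_dd = e^(−0.01)·[0.3208·0.0000 + 0.6792·15.5850] = 10.4801
Node u (S = 155.2): V_u = e^(−0.01)·[0.3208·0.0000 + 0.6792·0.0000] = 0.0000
Node d (S = 121.5): V_d = e^(−0.01)·[0.3208·0.0000 + 0.6792·10.4801] = 7.0473
Node 0 (S = 135): V_0 = e^(−0.01)·[0.3208·0.0000 + 0.6792·7.0473] = 4.7389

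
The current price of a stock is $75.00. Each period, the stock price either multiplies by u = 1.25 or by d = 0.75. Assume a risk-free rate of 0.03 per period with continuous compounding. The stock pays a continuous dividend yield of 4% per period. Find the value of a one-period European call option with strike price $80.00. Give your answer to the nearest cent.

Per-period risk-free factor R = e^0.03 = 1.0305; dividend-adjusted growth = e^(0.03−0.04) = 0.9900.
Risk-neutral probability p = (0.9900 − 0.75)/(1.25 − 0.75) = 0.2400/0.5000 = 0.4801
Terminal stock prices: S_u = 93.75, S_d = 56.25
Terminal payoffs (S − K): max(13.75, 0) = 13.75, max(-23.75, 0) = 0
Node 0 (S = 75): V_0 = e^(−0.03)·[0.4801·13.7500 + 0.5199·0.0000] = 6.4063

$6.41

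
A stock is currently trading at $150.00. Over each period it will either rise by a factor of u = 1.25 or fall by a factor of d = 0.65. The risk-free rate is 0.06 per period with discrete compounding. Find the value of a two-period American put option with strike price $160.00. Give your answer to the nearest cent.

Risk-neutral probability p = (1 + 0.06 − 0.65)/(1.25 − 0.65) = 0.4100/0.6000 = 0.6833
Terminal stock prices: S_uu = 234.4, S_ud = 121.9, S_dd = 63.38
Terminal payoffs (K − S): max(-74.38, 0) = 0, max(38.12, 0) = 38.12, max(96.62, 0) = 96.62
Node u (S = 187.5): continuation = 1/1.06·[0.6833·0.0000 + 0.3167·38.1250] = 11.3895; exercise value = 0.0000 ≤ continuation, so V_u = 11.3895
Node d (S = 97.5): continuation = 1/1.06·[0.6833·38.1250 + 0.3167·96.6250] = 53.4434; exercise value = 62.5000 > continuation, so V_d = 62.5000 (exercise)
Node 0 (S = 150): continuation = 1/1.06·[0.6833·11.3895 + 0.3167·62.5000] = 26.0137; exercise value = 10.0000 ≤ continuation, so V_0 = 26.0137

$26.01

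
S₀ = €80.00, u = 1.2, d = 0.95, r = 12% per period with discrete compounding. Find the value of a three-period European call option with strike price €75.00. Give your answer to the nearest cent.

€26.77

Risk-neutral probability p = (1 + 0.12 − 0.95)/(1.2 − 0.95) = 0.1700/0.2500 = 0.6800
Terminal stock prices: S_uuu = 138.2, S_uud = 109.4, S_udd = 86.64, S_ddd = 68.59
Terminal payoffs (S − K): max(63.24, 0) = 63.24, max(34.44, 0) = 34.44, max(11.64, 0) = 11.64, max(-6.41, 0) = 0
Node uu (S = 115.2): V_uu = 1/1.12·[0.6800·63.2400 + 0.3200·34.4400] = 48.2357
Node ud (S = 91.2): V_ud = 1/1.12·[0.6800·34.4400 + 0.3200·11.6400] = 24.2357
Node dd (S = 72.2): V_dd = 1/1.12·[0.6800·11.6400 + 0.3200·0.0000] = 7.0671
Node u (S = 96): V_u = 1/1.12·[0.6800·48.2357 + 0.3200·24.2357] = 36.2105
Node d (S = 76): V_d = 1/1.12·[0.6800·24.2357 + 0.3200·7.0671] = 16.7337
Node 0 (S = 80): V_0 = 1/1.12·[0.6800·36.2105 + 0.3200·16.7337] = 26.7660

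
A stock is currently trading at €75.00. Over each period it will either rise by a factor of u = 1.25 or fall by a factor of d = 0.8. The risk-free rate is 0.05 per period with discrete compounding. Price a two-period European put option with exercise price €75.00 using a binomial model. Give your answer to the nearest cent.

Risk-neutral probability p = (1 + 0.05 − 0.8)/(1.25 − 0.8) = 0.2500/0.4500 = 0.5556
Terminal stock prices: S_uu = 117.2, S_ud = 75, S_dd = 48
Terminal payoffs (K − S): max(-42.19, 0) = 0, max(0, 0) = 0, max(27, 0) = 27
Node u (S = 93.75): V_u = 1/1.05·[0.5556·0.0000 + 0.4444·0.0000] = 0.0000
Node d (S = 60): V_d = 1/1.05·[0.5556·0.0000 + 0.4444·27.0000] = 11.4286
Node 0 (S = 75): V_0 = 1/1.05·[0.5556·0.0000 + 0.4444·11.4286] = 4.8375

€4.84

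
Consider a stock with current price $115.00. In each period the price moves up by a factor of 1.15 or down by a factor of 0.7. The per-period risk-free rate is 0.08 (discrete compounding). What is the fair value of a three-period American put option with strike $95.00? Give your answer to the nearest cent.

$2.58

Risk-neutral probability p = (1 + 0.08 − 0.7)/(1.15 − 0.7) = 0.3800/0.4500 = 0.8444
Terminal stock prices: S_uuu = 174.9, S_uud = 106.5, S_udd = 64.8, S_ddd = 39.44
Terminal payoffs (K − S): max(-79.9, 0) = 0, max(-11.46, 0) = 0, max(30.2, 0) = 30.2, max(55.56, 0) = 55.56
Node uu (S = 152.1): continuation = 1/1.08·[0.8444·0.0000 + 0.1556·0.0000] = 0.0000; exercise value = 0.0000 ≤ continuation, so V_uu = 0.0000
Node ud (S = 92.57): continuation = 1/1.08·[0.8444·0.0000 + 0.1556·30.1975] = 4.3494; exercise value = 2.4250 ≤ continuation, so V_ud = 4.3494
Node dd (S = 56.35): continuation = 1/1.08·[0.8444·30.1975 + 0.1556·55.5550] = 31.6130; exercise value = 38.6500 > continuation, so V_dd = 38.6500 (exercise)
Node u (S = 132.2): continuation = 1/1.08·[0.8444·0.0000 + 0.1556·4.3494] = 0.6265; exercise value = 0.0000 ≤ continuation, so V_u = 0.6265
Node d (S = 80.5): continuation = 1/1.08·[0.8444·4.3494 + 0.1556·38.6500] = 8.9677; exercise value = 14.5000 > continuation, so V_d = 14.5000 (exercise)
Node 0 (S = 115): continuation = 1/1.08·[0.8444·0.6265 + 0.1556·14.5000] = 2.5783; exercise value = 0.0000 ≤ continuation, so V_0 = 2.5783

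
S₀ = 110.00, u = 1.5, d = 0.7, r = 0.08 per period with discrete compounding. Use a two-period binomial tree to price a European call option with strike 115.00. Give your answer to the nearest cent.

25.84

Risk-neutral probability p = (1 + 0.08 − 0.7)/(1.5 − 0.7) = 0.3800/0.8000 = 0.4750
Terminal stock prices: S_uu = 247.5, S_ud = 115.5, S_dd = 53.9
Terminal payoffs (S − K): max(132.5, 0) = 132.5, max(0.5, 0) = 0.5, max(-61.1, 0) = 0
Node u (S = 165): V_u = 1/1.08·[0.4750·132.5000 + 0.5250·0.5000] = 58.5185
Node d (S = 77): V_d = 1/1.08·[0.4750·0.5000 + 0.5250·0.0000] = 0.2199
Node 0 (S = 110): V_0 = 1/1.08·[0.4750·58.5185 + 0.5250·0.2199] = 25.8442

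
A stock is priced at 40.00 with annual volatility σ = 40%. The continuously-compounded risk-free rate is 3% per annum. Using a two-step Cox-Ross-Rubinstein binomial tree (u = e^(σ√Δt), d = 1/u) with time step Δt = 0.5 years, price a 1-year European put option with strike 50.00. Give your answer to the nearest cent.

12.65

CRR parameters: u = e^(σ√Δt) = e^(0.4·√0.5) = 1.3269, d = 1/u = 0.7536
Per-period rate: rΔt = 0.03·0.5 = 0.015, so R = e^0.015 = 1.0151
Risk-neutral probability p = (e^0.015 − 0.7536)/(1.3269 − 0.7536) = 0.2615/0.5733 = 0.4561
Terminal stock prices: S_uu = 70.43, S_ud = 40, S_dd = 22.72
Terminal payoffs (K − S): max(-20.43, 0) = 0, max(10, 0) = 10, max(27.28, 0) = 27.28
Node u (S = 53.08): V_u = e^(−0.015)·[0.4561·0.0000 + 0.5439·10.0000] = 5.3578
Node d (S = 30.15): V_d = e^(−0.015)·[0.4561·10.0000 + 0.5439·27.2812] = 19.1101
Node 0 (S = 40): V_0 = e^(−0.015)·[0.4561·5.3578 + 0.5439·19.1101] = 12.6463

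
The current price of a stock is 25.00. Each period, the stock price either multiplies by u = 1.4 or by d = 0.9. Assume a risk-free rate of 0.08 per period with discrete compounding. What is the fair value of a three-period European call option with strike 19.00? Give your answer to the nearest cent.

Risk-neutral probability p = (1 + 0.08 − 0.9)/(1.4 − 0.9) = 0.1800/0.5000 = 0.3600
Terminal stock prices: S_uuu = 68.6, S_uud = 44.1, S_udd = 28.35, S_ddd = 18.23
Terminal payoffs (S − K): max(49.6, 0) = 49.6, max(25.1, 0) = 25.1, max(9.35, 0) = 9.35, max(-0.775, 0) = 0
Node uu (S = 49): V_uu = 1/1.08·[0.3600·49.6000 + 0.6400·25.1000] = 31.4074
Node ud (S = 31.5): V_ud = 1/1.08·[0.3600·25.1000 + 0.6400·9.3500] = 13.9074
Node dd (S = 20.25): V_dd = 1/1.08·[0.3600·9.3500 + 0.6400·0.0000] = 3.1167
Node u (S = 35): V_u = 1/1.08·[0.3600·31.4074 + 0.6400·13.9074] = 18.7106
Node d (S = 22.5): V_d = 1/1.08·[0.3600·13.9074 + 0.6400·3.1167] = 6.4827
Node 0 (S = 25): V_0 = 1/1.08·[0.3600·18.7106 + 0.6400·6.4827] = 10.0785

10.08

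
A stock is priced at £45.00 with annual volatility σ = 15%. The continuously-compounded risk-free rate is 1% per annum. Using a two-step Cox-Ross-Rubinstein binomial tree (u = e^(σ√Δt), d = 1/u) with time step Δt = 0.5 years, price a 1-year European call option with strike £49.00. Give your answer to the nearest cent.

£1.62

CRR parameters: u = e^(σ√Δt) = e^(0.15·√0.5) = 1.1119, d = 1/u = 0.8994
Per-period rate: rΔt = 0.01·0.5 = 0.005, so R = e^0.005 = 1.0050
Risk-neutral probability p = (e^0.005 − 0.8994)/(1.1119 − 0.8994) = 0.1056/0.2125 = 0.4971
Terminal stock prices: S_uu = 55.63, S_ud = 45, S_dd = 36.4
Terminal payoffs (S − K): max(6.634, 0) = 6.634, max(-4, 0) = 0, max(-12.6, 0) = 0
Node u (S = 50.04): V_u = e^(−0.005)·[0.4971·6.6340 + 0.5029·0.0000] = 3.2813
Node d (S = 40.47): V_d = e^(−0.005)·[0.4971·0.0000 + 0.5029·0.0000] = 0.0000
Node 0 (S = 45): V_0 = e^(−0.005)·[0.4971·3.2813 + 0.5029·0.0000] = 1.6230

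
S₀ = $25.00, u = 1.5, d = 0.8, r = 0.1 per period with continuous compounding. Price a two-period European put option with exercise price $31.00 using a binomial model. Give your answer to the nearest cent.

Risk-neutral probability p = (e^0.1 − 0.8)/(1.5 − 0.8) = 0.3052/0.7000 = 0.4360
Terminal stock prices: S_uu = 56.25, S_ud = 30, S_dd = 16
Terminal payoffs (K − S): max(-25.25, 0) = 0, max(1, 0) = 1, max(15, 0) = 15
Node u (S = 37.5): V_u = e^(−0.1)·[0.4360·0.0000 + 0.5640·1.0000] = 0.5104
Node d (S = 20): V_d = e^(−0.1)·[0.4360·1.0000 + 0.5640·15.0000] = 8.0500
Node 0 (S = 25): V_0 = e^(−0.1)·[0.4360·0.5104 + 0.5640·8.0500] = 4.3097

$4.31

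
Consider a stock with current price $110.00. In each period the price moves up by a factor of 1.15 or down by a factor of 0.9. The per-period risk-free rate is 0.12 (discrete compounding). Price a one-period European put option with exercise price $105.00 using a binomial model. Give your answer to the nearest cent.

Risk-neutral probability p = (1 + 0.12 − 0.9)/(1.15 − 0.9) = 0.2200/0.2500 = 0.8800
Terminal stock prices: S_u = 126.5, S_d = 99
Terminal payoffs (K − S): max(-21.5, 0) = 0, max(6, 0) = 6
Node 0 (S = 110): V_0 = 1/1.12·[0.8800·0.0000 + 0.1200·6.0000] = 0.6429

$0.64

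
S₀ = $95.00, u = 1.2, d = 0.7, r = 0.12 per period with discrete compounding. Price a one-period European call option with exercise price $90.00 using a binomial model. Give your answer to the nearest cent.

$18.00

Risk-neutral probability p = (1 + 0.12 − 0.7)/(1.2 − 0.7) = 0.4200/0.5000 = 0.8400
Terminal stock prices: S_u = 114, S_d = 66.5
Terminal payoffs (S − K): max(24, 0) = 24, max(-23.5, 0) = 0
Node 0 (S = 95): V_0 = 1/1.12·[0.8400·24.0000 + 0.1600·0.0000] = 18.0000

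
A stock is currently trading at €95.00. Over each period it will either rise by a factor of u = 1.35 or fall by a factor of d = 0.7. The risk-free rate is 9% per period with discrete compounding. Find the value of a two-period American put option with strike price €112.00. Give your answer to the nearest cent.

€21.19

Risk-neutral probability p = (1 + 0.09 − 0.7)/(1.35 − 0.7) = 0.3900/0.6500 = 0.6000
Terminal stock prices: S_uu = 173.1, S_ud = 89.77, S_dd = 46.55
Terminal payoffs (K − S): max(-61.14, 0) = 0, max(22.23, 0) = 22.23, max(65.45, 0) = 65.45
Node u (S = 128.2): continuation = 1/1.09·[0.6000·0.0000 + 0.4000·22.2250] = 8.1560; exercise value = 0.0000 ≤ continuation, so V_u = 8.1560
Node d (S = 66.5): continuation = 1/1.09·[0.6000·22.2250 + 0.4000·65.4500] = 36.2523; exercise value = 45.5000 > continuation, so V_d = 45.5000 (exercise)
Node 0 (S = 95): continuation = 1/1.09·[0.6000·8.1560 + 0.4000·45.5000] = 21.1868; exercise value = 17.0000 ≤ continuation, so V_0 = 21.1868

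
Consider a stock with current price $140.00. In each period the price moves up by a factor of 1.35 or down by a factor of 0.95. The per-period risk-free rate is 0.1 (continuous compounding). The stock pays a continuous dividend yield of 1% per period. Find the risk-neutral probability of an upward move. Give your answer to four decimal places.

Per-period risk-free factor R = e^0.1 = 1.1052; dividend-adjusted growth = e^(0.1−0.01) = 1.0942.
Risk-neutral probability p = (1.0942 − 0.95)/(1.35 − 0.95) = 0.1442/0.4000 = 0.3604

p = 0.3604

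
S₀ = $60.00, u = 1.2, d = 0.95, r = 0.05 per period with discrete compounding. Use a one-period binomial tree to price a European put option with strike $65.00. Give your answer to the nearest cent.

$4.57

Risk-neutral probability p = (1 + 0.05 − 0.95)/(1.2 − 0.95) = 0.1000/0.2500 = 0.4000
Terminal stock prices: S_u = 72, S_d = 57
Terminal payoffs (K − S): max(-7, 0) = 0, max(8, 0) = 8
Node 0 (S = 60): V_0 = 1/1.05·[0.4000·0.0000 + 0.6000·8.0000] = 4.5714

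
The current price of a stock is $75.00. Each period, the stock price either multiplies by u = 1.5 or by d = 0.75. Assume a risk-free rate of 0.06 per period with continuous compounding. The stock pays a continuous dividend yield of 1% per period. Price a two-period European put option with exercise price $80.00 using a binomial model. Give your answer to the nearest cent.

$12.01

Per-period risk-free factor R = e^0.06 = 1.0618; dividend-adjusted growth = e^(0.06−0.01) = 1.0513.
Risk-neutral probability p = (1.0513 − 0.75)/(1.5 − 0.75) = 0.3013/0.7500 = 0.4017
Terminal stock prices: S_uu = 168.8, S_ud = 84.38, S_dd = 42.19
Terminal payoffs (K − S): max(-88.75, 0) = 0, max(-4.375, 0) = 0, max(37.81, 0) = 37.81
Node u (S = 112.5): V_u = e^(−0.06)·[0.4017·0.0000 + 0.5983·0.0000] = 0.0000
Node d (S = 56.25): V_d = e^(−0.06)·[0.4017·0.0000 + 0.5983·37.8125] = 21.3059
Node 0 (S = 75): V_0 = e^(−0.06)·[0.4017·0.0000 + 0.5983·21.3059] = 12.0051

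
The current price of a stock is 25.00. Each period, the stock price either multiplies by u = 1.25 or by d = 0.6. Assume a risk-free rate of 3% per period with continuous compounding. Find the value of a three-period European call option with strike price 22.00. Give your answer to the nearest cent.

Risk-neutral probability p = (e^0.03 − 0.6)/(1.25 − 0.6) = 0.4305/0.6500 = 0.6622
Terminal stock prices: S_uuu = 48.83, S_uud = 23.44, S_udd = 11.25, S_ddd = 5.4
Terminal payoffs (S − K): max(26.83, 0) = 26.83, max(1.438, 0) = 1.438, max(-10.75, 0) = 0, max(-16.6, 0) = 0
Node uu (S = 39.06): V_uu = e^(−0.03)·[0.6622·26.8281 + 0.3378·1.4375] = 17.7127
Node ud (S = 18.75): V_ud = e^(−0.03)·[0.6622·1.4375 + 0.3378·0.0000] = 0.9238
Node dd (S = 9): V_dd = e^(−0.03)·[0.6622·0.0000 + 0.3378·0.0000] = 0.0000
Node u (S = 31.25): V_u = e^(−0.03)·[0.6622·17.7127 + 0.3378·0.9238] = 11.6862
Node d (S = 15): V_d = e^(−0.03)·[0.6622·0.9238 + 0.3378·0.0000] = 0.5937
Node 0 (S = 25): V_0 = e^(−0.03)·[0.6622·11.6862 + 0.3378·0.5937] = 7.7049

7.70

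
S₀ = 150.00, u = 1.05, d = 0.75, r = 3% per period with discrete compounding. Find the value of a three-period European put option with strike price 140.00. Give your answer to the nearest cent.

3.15

Risk-neutral probability p = (1 + 0.03 − 0.75)/(1.05 − 0.75) = 0.2800/0.3000 = 0.9333
Terminal stock prices: S_uuu = 173.6, S_uud = 124, S_udd = 88.59, S_ddd = 63.28
Terminal payoffs (K − S): max(-33.64, 0) = 0, max(15.97, 0) = 15.97, max(51.41, 0) = 51.41, max(76.72, 0) = 76.72
Node uu (S = 165.4): V_uu = 1/1.03·[0.9333·0.0000 + 0.0667·15.9688] = 1.0336
Node ud (S = 118.1): V_ud = 1/1.03·[0.9333·15.9688 + 0.0667·51.4062] = 17.7973
Node dd (S = 84.38): V_dd = 1/1.03·[0.9333·51.4062 + 0.0667·76.7188] = 51.5473
Node u (S = 157.5): V_u = 1/1.03·[0.9333·1.0336 + 0.0667·17.7973] = 2.0885
Node d (S = 112.5): V_d = 1/1.03·[0.9333·17.7973 + 0.0667·51.5473] = 19.4634
Node 0 (S = 150): V_0 = 1/1.03·[0.9333·2.0885 + 0.0667·19.4634] = 3.1523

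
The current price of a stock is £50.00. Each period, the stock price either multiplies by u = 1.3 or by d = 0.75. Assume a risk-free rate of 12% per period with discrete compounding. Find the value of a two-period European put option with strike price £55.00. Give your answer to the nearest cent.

£4.49

Risk-neutral probability p = (1 + 0.12 − 0.75)/(1.3 − 0.75) = 0.3700/0.5500 = 0.6727
Terminal stock prices: S_uu = 84.5, S_ud = 48.75, S_dd = 28.12
Terminal payoffs (K − S): max(-29.5, 0) = 0, max(6.25, 0) = 6.25, max(26.88, 0) = 26.88
Node u (S = 65): V_u = 1/1.12·[0.6727·0.0000 + 0.3273·6.2500] = 1.8263
Node d (S = 37.5): V_d = 1/1.12·[0.6727·6.2500 + 0.3273·26.8750] = 11.6071
Node 0 (S = 50): V_0 = 1/1.12·[0.6727·1.8263 + 0.3273·11.6071] = 4.4887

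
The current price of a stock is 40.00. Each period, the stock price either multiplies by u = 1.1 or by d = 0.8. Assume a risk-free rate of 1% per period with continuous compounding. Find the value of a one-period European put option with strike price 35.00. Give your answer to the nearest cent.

Risk-neutral probability p = (e^0.01 − 0.8)/(1.1 − 0.8) = 0.2101/0.3000 = 0.7002
Terminal stock prices: S_u = 44, S_d = 32
Terminal payoffs (K − S): max(-9, 0) = 0, max(3, 0) = 3
Node 0 (S = 40): V_0 = e^(−0.01)·[0.7002·0.0000 + 0.2998·3.0000] = 0.8905

0.89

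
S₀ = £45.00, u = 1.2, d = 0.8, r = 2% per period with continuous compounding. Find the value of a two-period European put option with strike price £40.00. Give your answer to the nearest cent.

Risk-neutral probability p = (e^0.02 − 0.8)/(1.2 − 0.8) = 0.2202/0.4000 = 0.5505
Terminal stock prices: S_uu = 64.8, S_ud = 43.2, S_dd = 28.8
Terminal payoffs (K − S): max(-24.8, 0) = 0, max(-3.2, 0) = 0, max(11.2, 0) = 11.2
Node u (S = 54): V_u = e^(−0.02)·[0.5505·0.0000 + 0.4495·0.0000] = 0.0000
Node d (S = 36): V_d = e^(−0.02)·[0.5505·0.0000 + 0.4495·11.2000] = 4.9347
Node 0 (S = 45): V_0 = e^(−0.02)·[0.5505·0.0000 + 0.4495·4.9347] = 2.1742

£2.17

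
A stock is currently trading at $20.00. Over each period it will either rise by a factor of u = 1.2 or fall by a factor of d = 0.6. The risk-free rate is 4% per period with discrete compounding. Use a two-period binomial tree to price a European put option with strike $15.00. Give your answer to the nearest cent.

$0.73

Risk-neutral probability p = (1 + 0.04 − 0.6)/(1.2 − 0.6) = 0.4400/0.6000 = 0.7333
Terminal stock prices: S_uu = 28.8, S_ud = 14.4, S_dd = 7.2
Terminal payoffs (K − S): max(-13.8, 0) = 0, max(0.6, 0) = 0.6, max(7.8, 0) = 7.8
Node u (S = 24): V_u = 1/1.04·[0.7333·0.0000 + 0.2667·0.6000] = 0.1538
Node d (S = 12): V_d = 1/1.04·[0.7333·0.6000 + 0.2667·7.8000] = 2.4231
Node 0 (S = 20): V_0 = 1/1.04·[0.7333·0.1538 + 0.2667·2.4231] = 0.7298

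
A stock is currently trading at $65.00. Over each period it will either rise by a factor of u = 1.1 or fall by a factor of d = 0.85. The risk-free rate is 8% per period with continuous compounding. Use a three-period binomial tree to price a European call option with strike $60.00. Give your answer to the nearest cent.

Risk-neutral probability p = (e^0.08 − 0.85)/(1.1 − 0.85) = 0.2333/0.2500 = 0.9331
Terminal stock prices: S_uuu = 86.52, S_uud = 66.85, S_udd = 51.66, S_ddd = 39.92
Terminal payoffs (S − K): max(26.52, 0) = 26.52, max(6.853, 0) = 6.853, max(-8.341, 0) = 0, max(-20.08, 0) = 0
Node uu (S = 78.65): V_uu = e^(−0.08)·[0.9331·26.5150 + 0.0669·6.8525] = 23.2630
Node ud (S = 60.77): V_ud = e^(−0.08)·[0.9331·6.8525 + 0.0669·0.0000] = 5.9028
Node dd (S = 46.96): V_dd = e^(−0.08)·[0.9331·0.0000 + 0.0669·0.0000] = 0.0000
Node u (S = 71.5): V_u = e^(−0.08)·[0.9331·23.2630 + 0.0669·5.9028] = 20.4031
Node d (S = 55.25): V_d = e^(−0.08)·[0.9331·5.9028 + 0.0669·0.0000] = 5.0847
Node 0 (S = 65): V_0 = e^(−0.08)·[0.9331·20.4031 + 0.0669·5.0847] = 17.8891

$17.89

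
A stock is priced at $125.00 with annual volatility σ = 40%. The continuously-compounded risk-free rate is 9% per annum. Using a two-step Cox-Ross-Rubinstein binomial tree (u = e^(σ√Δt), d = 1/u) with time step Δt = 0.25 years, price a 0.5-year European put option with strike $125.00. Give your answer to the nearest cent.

$9.59

CRR parameters: u = e^(σ√Δt) = e^(0.4·√0.25) = 1.2214, d = 1/u = 0.8187
Per-period rate: rΔt = 0.09·0.25 = 0.0225, so R = e^0.0225 = 1.0228
Risk-neutral probability p = (e^0.0225 − 0.8187)/(1.2214 − 0.8187) = 0.2040/0.4027 = 0.5067
Terminal stock prices: S_uu = 186.5, S_ud = 125, S_dd = 83.79
Terminal payoffs (K − S): max(-61.48, 0) = 0, max(0, 0) = 0, max(41.21, 0) = 41.21
Node u (S = 152.7): V_u = e^(−0.0225)·[0.5067·0.0000 + 0.4933·0.0000] = 0.0000
Node d (S = 102.3): V_d = e^(−0.0225)·[0.5067·0.0000 + 0.4933·41.2100] = 19.8776
Node 0 (S = 125): V_0 = e^(−0.0225)·[0.5067·0.0000 + 0.4933·19.8776] = 9.5879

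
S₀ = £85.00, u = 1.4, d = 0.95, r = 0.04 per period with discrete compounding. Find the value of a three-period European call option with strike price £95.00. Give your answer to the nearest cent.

Risk-neutral probability p = (1 + 0.04 − 0.95)/(1.4 − 0.95) = 0.0900/0.4500 = 0.2000
Terminal stock prices: S_uuu = 233.2, S_uud = 158.3, S_udd = 107.4, S_ddd = 72.88
Terminal payoffs (S − K): max(138.2, 0) = 138.2, max(63.27, 0) = 63.27, max(12.4, 0) = 12.4, max(-22.12, 0) = 0
Node uu (S = 166.6): V_uu = 1/1.04·[0.2000·138.2400 + 0.8000·63.2700] = 75.2538
Node ud (S = 113): V_ud = 1/1.04·[0.2000·63.2700 + 0.8000·12.3975] = 21.7038
Node dd (S = 76.71): V_dd = 1/1.04·[0.2000·12.3975 + 0.8000·0.0000] = 2.3841
Node u (S = 119): V_u = 1/1.04·[0.2000·75.2538 + 0.8000·21.7038] = 31.1672
Node d (S = 80.75): V_d = 1/1.04·[0.2000·21.7038 + 0.8000·2.3841] = 6.0078
Node 0 (S = 85): V_0 = 1/1.04·[0.2000·31.1672 + 0.8000·6.0078] = 10.6150

£10.62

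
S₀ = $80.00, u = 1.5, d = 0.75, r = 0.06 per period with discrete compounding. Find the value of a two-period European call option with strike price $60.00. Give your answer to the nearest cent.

$31.19

Risk-neutral probability p = (1 + 0.06 − 0.75)/(1.5 − 0.75) = 0.3100/0.7500 = 0.4133
Terminal stock prices: S_uu = 180, S_ud = 90, S_dd = 45
Terminal payoffs (S − K): max(120, 0) = 120, max(30, 0) = 30, max(-15, 0) = 0
Node u (S = 120): V_u = 1/1.06·[0.4133·120.0000 + 0.5867·30.0000] = 63.3962
Node d (S = 60): V_d = 1/1.06·[0.4133·30.0000 + 0.5867·0.0000] = 11.6981
Node 0 (S = 80): V_0 = 1/1.06·[0.4133·63.3962 + 0.5867·11.6981] = 31.1950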